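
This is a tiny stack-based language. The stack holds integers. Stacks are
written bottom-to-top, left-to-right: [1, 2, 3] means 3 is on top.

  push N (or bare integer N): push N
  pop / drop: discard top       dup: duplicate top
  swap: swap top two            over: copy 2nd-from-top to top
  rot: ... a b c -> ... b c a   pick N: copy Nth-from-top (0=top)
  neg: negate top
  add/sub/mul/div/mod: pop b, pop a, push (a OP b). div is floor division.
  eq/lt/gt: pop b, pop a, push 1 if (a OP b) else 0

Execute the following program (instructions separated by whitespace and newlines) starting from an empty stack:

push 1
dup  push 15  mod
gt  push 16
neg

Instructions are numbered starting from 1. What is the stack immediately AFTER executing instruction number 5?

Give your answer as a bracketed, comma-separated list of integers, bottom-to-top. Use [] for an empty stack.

Answer: [0]

Derivation:
Step 1 ('push 1'): [1]
Step 2 ('dup'): [1, 1]
Step 3 ('push 15'): [1, 1, 15]
Step 4 ('mod'): [1, 1]
Step 5 ('gt'): [0]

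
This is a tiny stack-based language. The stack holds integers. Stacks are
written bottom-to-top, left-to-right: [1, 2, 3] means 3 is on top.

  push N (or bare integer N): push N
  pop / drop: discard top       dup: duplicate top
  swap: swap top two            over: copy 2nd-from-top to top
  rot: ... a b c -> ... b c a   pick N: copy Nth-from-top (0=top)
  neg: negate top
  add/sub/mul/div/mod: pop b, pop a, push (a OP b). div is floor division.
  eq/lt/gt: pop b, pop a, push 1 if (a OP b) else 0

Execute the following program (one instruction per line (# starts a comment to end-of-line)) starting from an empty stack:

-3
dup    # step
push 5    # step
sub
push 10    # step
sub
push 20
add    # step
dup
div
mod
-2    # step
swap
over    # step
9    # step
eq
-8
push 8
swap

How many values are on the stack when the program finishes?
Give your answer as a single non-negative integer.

Answer: 5

Derivation:
After 'push -3': stack = [-3] (depth 1)
After 'dup': stack = [-3, -3] (depth 2)
After 'push 5': stack = [-3, -3, 5] (depth 3)
After 'sub': stack = [-3, -8] (depth 2)
After 'push 10': stack = [-3, -8, 10] (depth 3)
After 'sub': stack = [-3, -18] (depth 2)
After 'push 20': stack = [-3, -18, 20] (depth 3)
After 'add': stack = [-3, 2] (depth 2)
After 'dup': stack = [-3, 2, 2] (depth 3)
After 'div': stack = [-3, 1] (depth 2)
After 'mod': stack = [0] (depth 1)
After 'push -2': stack = [0, -2] (depth 2)
After 'swap': stack = [-2, 0] (depth 2)
After 'over': stack = [-2, 0, -2] (depth 3)
After 'push 9': stack = [-2, 0, -2, 9] (depth 4)
After 'eq': stack = [-2, 0, 0] (depth 3)
After 'push -8': stack = [-2, 0, 0, -8] (depth 4)
After 'push 8': stack = [-2, 0, 0, -8, 8] (depth 5)
After 'swap': stack = [-2, 0, 0, 8, -8] (depth 5)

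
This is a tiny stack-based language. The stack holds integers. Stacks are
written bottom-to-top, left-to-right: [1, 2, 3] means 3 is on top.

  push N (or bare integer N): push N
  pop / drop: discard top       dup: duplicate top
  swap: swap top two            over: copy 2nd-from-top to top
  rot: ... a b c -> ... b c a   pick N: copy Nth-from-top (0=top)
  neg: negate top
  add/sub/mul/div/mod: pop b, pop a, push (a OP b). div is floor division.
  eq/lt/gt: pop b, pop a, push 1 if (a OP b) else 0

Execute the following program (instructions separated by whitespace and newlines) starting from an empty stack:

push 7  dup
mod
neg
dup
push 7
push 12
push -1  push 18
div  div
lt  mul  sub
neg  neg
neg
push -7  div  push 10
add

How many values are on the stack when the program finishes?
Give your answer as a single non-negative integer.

After 'push 7': stack = [7] (depth 1)
After 'dup': stack = [7, 7] (depth 2)
After 'mod': stack = [0] (depth 1)
After 'neg': stack = [0] (depth 1)
After 'dup': stack = [0, 0] (depth 2)
After 'push 7': stack = [0, 0, 7] (depth 3)
After 'push 12': stack = [0, 0, 7, 12] (depth 4)
After 'push -1': stack = [0, 0, 7, 12, -1] (depth 5)
After 'push 18': stack = [0, 0, 7, 12, -1, 18] (depth 6)
After 'div': stack = [0, 0, 7, 12, -1] (depth 5)
  ...
After 'lt': stack = [0, 0, 0] (depth 3)
After 'mul': stack = [0, 0] (depth 2)
After 'sub': stack = [0] (depth 1)
After 'neg': stack = [0] (depth 1)
After 'neg': stack = [0] (depth 1)
After 'neg': stack = [0] (depth 1)
After 'push -7': stack = [0, -7] (depth 2)
After 'div': stack = [0] (depth 1)
After 'push 10': stack = [0, 10] (depth 2)
After 'add': stack = [10] (depth 1)

Answer: 1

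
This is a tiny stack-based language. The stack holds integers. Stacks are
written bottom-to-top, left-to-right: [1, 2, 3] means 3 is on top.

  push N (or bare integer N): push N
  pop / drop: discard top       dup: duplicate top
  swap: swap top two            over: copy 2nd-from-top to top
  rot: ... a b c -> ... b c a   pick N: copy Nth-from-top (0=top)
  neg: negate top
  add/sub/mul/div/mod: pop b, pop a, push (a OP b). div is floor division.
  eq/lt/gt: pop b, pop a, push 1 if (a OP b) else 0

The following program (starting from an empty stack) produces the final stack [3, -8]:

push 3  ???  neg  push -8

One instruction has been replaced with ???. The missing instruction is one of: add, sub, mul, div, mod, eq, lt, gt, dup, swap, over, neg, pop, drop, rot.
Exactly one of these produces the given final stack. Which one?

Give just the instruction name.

Answer: neg

Derivation:
Stack before ???: [3]
Stack after ???:  [-3]
The instruction that transforms [3] -> [-3] is: neg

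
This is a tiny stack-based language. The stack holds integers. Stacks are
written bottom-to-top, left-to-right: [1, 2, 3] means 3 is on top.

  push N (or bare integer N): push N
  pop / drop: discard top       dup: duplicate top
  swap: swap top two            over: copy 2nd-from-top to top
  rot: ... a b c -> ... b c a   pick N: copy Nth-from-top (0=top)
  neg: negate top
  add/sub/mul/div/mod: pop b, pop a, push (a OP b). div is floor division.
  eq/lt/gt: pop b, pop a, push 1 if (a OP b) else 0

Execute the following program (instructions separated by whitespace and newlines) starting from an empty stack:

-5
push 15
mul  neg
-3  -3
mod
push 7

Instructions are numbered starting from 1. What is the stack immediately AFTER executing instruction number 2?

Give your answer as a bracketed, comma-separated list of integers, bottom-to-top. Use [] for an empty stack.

Answer: [-5, 15]

Derivation:
Step 1 ('-5'): [-5]
Step 2 ('push 15'): [-5, 15]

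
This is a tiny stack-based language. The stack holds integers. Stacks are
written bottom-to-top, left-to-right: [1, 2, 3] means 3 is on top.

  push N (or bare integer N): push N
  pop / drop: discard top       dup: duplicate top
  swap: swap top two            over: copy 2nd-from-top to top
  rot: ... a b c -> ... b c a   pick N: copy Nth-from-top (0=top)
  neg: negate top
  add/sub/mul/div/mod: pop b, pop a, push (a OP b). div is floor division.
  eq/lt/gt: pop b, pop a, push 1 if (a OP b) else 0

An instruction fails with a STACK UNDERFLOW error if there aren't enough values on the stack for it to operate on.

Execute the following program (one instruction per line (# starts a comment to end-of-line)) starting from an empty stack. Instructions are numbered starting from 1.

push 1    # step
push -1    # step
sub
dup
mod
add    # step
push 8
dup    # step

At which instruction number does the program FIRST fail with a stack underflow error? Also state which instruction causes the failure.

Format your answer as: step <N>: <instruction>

Answer: step 6: add

Derivation:
Step 1 ('push 1'): stack = [1], depth = 1
Step 2 ('push -1'): stack = [1, -1], depth = 2
Step 3 ('sub'): stack = [2], depth = 1
Step 4 ('dup'): stack = [2, 2], depth = 2
Step 5 ('mod'): stack = [0], depth = 1
Step 6 ('add'): needs 2 value(s) but depth is 1 — STACK UNDERFLOW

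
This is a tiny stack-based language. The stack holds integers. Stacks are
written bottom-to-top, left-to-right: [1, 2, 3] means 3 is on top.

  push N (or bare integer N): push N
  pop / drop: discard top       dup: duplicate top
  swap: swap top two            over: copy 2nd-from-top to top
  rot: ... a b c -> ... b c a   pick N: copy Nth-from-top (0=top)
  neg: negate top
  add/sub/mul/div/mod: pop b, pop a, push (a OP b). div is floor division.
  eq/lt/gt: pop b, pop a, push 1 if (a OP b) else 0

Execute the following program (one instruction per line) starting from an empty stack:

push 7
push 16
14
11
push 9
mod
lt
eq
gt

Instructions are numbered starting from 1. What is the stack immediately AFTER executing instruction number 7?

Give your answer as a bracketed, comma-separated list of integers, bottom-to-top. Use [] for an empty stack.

Answer: [7, 16, 0]

Derivation:
Step 1 ('push 7'): [7]
Step 2 ('push 16'): [7, 16]
Step 3 ('14'): [7, 16, 14]
Step 4 ('11'): [7, 16, 14, 11]
Step 5 ('push 9'): [7, 16, 14, 11, 9]
Step 6 ('mod'): [7, 16, 14, 2]
Step 7 ('lt'): [7, 16, 0]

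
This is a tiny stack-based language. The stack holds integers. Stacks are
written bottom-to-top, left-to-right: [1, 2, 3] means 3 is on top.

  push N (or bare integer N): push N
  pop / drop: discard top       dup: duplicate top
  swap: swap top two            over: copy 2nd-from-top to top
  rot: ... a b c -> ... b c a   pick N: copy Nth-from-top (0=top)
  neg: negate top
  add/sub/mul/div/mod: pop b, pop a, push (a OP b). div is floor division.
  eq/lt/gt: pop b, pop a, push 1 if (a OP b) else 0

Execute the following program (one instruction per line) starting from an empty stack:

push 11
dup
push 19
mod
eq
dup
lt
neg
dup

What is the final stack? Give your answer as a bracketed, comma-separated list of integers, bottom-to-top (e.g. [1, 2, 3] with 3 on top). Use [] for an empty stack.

Answer: [0, 0]

Derivation:
After 'push 11': [11]
After 'dup': [11, 11]
After 'push 19': [11, 11, 19]
After 'mod': [11, 11]
After 'eq': [1]
After 'dup': [1, 1]
After 'lt': [0]
After 'neg': [0]
After 'dup': [0, 0]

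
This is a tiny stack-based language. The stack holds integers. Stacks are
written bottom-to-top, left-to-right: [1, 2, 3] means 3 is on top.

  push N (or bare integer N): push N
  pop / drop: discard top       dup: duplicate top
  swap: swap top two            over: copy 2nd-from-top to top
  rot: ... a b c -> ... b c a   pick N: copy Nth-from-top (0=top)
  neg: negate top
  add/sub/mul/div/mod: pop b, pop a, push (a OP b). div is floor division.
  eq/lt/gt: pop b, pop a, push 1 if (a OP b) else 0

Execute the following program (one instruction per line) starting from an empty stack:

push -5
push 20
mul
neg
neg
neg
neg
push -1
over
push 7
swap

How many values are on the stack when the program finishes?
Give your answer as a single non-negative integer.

After 'push -5': stack = [-5] (depth 1)
After 'push 20': stack = [-5, 20] (depth 2)
After 'mul': stack = [-100] (depth 1)
After 'neg': stack = [100] (depth 1)
After 'neg': stack = [-100] (depth 1)
After 'neg': stack = [100] (depth 1)
After 'neg': stack = [-100] (depth 1)
After 'push -1': stack = [-100, -1] (depth 2)
After 'over': stack = [-100, -1, -100] (depth 3)
After 'push 7': stack = [-100, -1, -100, 7] (depth 4)
After 'swap': stack = [-100, -1, 7, -100] (depth 4)

Answer: 4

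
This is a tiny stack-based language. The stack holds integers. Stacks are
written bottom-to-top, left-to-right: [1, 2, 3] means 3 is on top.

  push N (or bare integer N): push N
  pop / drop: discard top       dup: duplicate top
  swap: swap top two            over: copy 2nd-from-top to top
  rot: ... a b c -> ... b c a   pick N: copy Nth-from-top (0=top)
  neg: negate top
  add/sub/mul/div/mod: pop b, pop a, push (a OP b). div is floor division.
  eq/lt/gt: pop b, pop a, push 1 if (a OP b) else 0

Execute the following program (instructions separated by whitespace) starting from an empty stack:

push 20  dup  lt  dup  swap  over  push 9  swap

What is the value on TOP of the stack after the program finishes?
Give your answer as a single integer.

Answer: 0

Derivation:
After 'push 20': [20]
After 'dup': [20, 20]
After 'lt': [0]
After 'dup': [0, 0]
After 'swap': [0, 0]
After 'over': [0, 0, 0]
After 'push 9': [0, 0, 0, 9]
After 'swap': [0, 0, 9, 0]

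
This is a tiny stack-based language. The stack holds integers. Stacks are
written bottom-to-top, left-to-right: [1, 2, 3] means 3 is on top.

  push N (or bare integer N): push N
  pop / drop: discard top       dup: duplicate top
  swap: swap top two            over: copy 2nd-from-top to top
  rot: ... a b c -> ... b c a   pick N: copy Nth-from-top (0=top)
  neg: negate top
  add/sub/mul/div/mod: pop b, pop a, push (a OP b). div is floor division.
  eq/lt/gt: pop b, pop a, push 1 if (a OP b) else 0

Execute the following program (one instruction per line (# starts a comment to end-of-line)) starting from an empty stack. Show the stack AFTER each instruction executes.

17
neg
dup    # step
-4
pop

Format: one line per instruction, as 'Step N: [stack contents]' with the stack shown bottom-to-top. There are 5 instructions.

Step 1: [17]
Step 2: [-17]
Step 3: [-17, -17]
Step 4: [-17, -17, -4]
Step 5: [-17, -17]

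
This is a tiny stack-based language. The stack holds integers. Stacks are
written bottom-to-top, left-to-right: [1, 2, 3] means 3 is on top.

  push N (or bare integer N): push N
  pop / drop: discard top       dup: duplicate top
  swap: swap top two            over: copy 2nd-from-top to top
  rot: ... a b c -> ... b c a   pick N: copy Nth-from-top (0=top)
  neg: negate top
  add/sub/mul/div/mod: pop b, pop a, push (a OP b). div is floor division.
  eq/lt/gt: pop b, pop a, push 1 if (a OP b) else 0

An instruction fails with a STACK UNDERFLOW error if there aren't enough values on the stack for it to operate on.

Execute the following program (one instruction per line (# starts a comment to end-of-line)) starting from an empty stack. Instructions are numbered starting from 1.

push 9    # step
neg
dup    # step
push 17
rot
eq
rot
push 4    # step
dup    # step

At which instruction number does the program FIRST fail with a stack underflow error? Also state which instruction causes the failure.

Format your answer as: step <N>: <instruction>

Answer: step 7: rot

Derivation:
Step 1 ('push 9'): stack = [9], depth = 1
Step 2 ('neg'): stack = [-9], depth = 1
Step 3 ('dup'): stack = [-9, -9], depth = 2
Step 4 ('push 17'): stack = [-9, -9, 17], depth = 3
Step 5 ('rot'): stack = [-9, 17, -9], depth = 3
Step 6 ('eq'): stack = [-9, 0], depth = 2
Step 7 ('rot'): needs 3 value(s) but depth is 2 — STACK UNDERFLOW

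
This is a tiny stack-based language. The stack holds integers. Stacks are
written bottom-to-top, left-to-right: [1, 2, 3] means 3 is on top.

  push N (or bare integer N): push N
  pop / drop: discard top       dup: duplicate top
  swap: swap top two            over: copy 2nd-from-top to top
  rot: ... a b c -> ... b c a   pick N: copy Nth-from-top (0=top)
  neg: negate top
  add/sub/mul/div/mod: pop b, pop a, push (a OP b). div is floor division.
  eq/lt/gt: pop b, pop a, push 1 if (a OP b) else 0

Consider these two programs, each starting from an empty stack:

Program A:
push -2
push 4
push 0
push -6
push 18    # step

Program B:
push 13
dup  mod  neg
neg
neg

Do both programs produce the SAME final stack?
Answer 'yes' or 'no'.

Program A trace:
  After 'push -2': [-2]
  After 'push 4': [-2, 4]
  After 'push 0': [-2, 4, 0]
  After 'push -6': [-2, 4, 0, -6]
  After 'push 18': [-2, 4, 0, -6, 18]
Program A final stack: [-2, 4, 0, -6, 18]

Program B trace:
  After 'push 13': [13]
  After 'dup': [13, 13]
  After 'mod': [0]
  After 'neg': [0]
  After 'neg': [0]
  After 'neg': [0]
Program B final stack: [0]
Same: no

Answer: no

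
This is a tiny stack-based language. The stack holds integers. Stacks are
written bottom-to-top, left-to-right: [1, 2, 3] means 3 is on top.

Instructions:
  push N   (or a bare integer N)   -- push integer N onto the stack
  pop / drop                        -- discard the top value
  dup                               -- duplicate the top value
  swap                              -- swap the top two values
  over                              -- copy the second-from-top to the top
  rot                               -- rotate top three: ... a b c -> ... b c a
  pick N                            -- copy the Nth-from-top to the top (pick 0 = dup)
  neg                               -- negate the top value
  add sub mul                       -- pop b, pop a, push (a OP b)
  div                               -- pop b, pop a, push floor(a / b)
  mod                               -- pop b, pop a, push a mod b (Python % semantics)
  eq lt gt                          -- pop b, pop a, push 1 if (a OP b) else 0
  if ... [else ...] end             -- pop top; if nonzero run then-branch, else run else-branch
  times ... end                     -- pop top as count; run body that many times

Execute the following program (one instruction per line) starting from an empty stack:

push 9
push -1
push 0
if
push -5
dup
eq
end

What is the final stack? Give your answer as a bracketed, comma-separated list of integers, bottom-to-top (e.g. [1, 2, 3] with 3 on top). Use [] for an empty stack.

After 'push 9': [9]
After 'push -1': [9, -1]
After 'push 0': [9, -1, 0]
After 'if': [9, -1]

Answer: [9, -1]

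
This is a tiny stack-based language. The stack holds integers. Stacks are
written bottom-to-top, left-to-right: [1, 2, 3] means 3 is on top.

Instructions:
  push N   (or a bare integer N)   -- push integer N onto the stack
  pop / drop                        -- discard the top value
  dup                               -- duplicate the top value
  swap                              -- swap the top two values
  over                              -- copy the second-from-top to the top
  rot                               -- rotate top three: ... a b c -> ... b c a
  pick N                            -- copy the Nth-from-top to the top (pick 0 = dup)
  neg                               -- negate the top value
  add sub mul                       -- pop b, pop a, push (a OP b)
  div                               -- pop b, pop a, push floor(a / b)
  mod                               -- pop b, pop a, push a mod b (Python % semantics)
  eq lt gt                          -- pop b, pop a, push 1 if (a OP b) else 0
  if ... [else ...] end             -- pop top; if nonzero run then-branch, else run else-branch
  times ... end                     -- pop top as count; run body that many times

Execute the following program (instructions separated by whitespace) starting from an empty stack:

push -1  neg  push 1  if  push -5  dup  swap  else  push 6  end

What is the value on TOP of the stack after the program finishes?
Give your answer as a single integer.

After 'push -1': [-1]
After 'neg': [1]
After 'push 1': [1, 1]
After 'if': [1]
After 'push -5': [1, -5]
After 'dup': [1, -5, -5]
After 'swap': [1, -5, -5]

Answer: -5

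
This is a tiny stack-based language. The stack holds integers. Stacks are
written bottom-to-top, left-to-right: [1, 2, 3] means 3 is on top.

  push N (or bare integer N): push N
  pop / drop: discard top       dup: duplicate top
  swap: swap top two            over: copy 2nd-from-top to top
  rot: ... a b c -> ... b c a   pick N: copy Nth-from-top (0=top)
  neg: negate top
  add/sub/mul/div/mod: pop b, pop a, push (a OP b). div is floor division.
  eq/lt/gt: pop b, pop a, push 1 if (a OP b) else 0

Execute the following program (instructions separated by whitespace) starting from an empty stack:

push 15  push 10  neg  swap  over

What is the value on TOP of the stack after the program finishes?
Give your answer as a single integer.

Answer: -10

Derivation:
After 'push 15': [15]
After 'push 10': [15, 10]
After 'neg': [15, -10]
After 'swap': [-10, 15]
After 'over': [-10, 15, -10]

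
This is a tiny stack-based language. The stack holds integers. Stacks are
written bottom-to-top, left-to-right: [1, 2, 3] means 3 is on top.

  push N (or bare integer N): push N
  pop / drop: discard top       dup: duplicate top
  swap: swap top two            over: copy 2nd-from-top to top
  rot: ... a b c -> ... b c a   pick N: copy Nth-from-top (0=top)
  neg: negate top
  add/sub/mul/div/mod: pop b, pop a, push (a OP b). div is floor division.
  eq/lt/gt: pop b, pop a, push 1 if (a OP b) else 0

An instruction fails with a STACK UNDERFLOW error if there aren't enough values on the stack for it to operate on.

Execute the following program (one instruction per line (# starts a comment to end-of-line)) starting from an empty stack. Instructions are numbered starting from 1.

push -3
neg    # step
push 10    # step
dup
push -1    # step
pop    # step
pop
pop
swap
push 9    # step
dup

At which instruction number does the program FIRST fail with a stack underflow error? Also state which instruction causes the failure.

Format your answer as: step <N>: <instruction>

Step 1 ('push -3'): stack = [-3], depth = 1
Step 2 ('neg'): stack = [3], depth = 1
Step 3 ('push 10'): stack = [3, 10], depth = 2
Step 4 ('dup'): stack = [3, 10, 10], depth = 3
Step 5 ('push -1'): stack = [3, 10, 10, -1], depth = 4
Step 6 ('pop'): stack = [3, 10, 10], depth = 3
Step 7 ('pop'): stack = [3, 10], depth = 2
Step 8 ('pop'): stack = [3], depth = 1
Step 9 ('swap'): needs 2 value(s) but depth is 1 — STACK UNDERFLOW

Answer: step 9: swap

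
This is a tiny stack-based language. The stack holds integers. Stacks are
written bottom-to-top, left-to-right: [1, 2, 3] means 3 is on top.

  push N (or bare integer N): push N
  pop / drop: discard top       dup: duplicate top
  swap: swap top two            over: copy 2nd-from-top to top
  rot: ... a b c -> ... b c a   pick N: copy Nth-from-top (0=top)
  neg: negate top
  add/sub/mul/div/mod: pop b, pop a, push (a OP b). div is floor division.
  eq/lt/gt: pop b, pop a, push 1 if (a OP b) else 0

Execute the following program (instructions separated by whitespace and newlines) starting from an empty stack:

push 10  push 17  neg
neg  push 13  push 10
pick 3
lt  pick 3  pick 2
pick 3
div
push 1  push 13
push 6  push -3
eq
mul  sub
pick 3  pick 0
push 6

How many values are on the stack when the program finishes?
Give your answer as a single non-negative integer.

Answer: 10

Derivation:
After 'push 10': stack = [10] (depth 1)
After 'push 17': stack = [10, 17] (depth 2)
After 'neg': stack = [10, -17] (depth 2)
After 'neg': stack = [10, 17] (depth 2)
After 'push 13': stack = [10, 17, 13] (depth 3)
After 'push 10': stack = [10, 17, 13, 10] (depth 4)
After 'pick 3': stack = [10, 17, 13, 10, 10] (depth 5)
After 'lt': stack = [10, 17, 13, 0] (depth 4)
After 'pick 3': stack = [10, 17, 13, 0, 10] (depth 5)
After 'pick 2': stack = [10, 17, 13, 0, 10, 13] (depth 6)
  ...
After 'push 1': stack = [10, 17, 13, 0, 10, 1, 1] (depth 7)
After 'push 13': stack = [10, 17, 13, 0, 10, 1, 1, 13] (depth 8)
After 'push 6': stack = [10, 17, 13, 0, 10, 1, 1, 13, 6] (depth 9)
After 'push -3': stack = [10, 17, 13, 0, 10, 1, 1, 13, 6, -3] (depth 10)
After 'eq': stack = [10, 17, 13, 0, 10, 1, 1, 13, 0] (depth 9)
After 'mul': stack = [10, 17, 13, 0, 10, 1, 1, 0] (depth 8)
After 'sub': stack = [10, 17, 13, 0, 10, 1, 1] (depth 7)
After 'pick 3': stack = [10, 17, 13, 0, 10, 1, 1, 0] (depth 8)
After 'pick 0': stack = [10, 17, 13, 0, 10, 1, 1, 0, 0] (depth 9)
After 'push 6': stack = [10, 17, 13, 0, 10, 1, 1, 0, 0, 6] (depth 10)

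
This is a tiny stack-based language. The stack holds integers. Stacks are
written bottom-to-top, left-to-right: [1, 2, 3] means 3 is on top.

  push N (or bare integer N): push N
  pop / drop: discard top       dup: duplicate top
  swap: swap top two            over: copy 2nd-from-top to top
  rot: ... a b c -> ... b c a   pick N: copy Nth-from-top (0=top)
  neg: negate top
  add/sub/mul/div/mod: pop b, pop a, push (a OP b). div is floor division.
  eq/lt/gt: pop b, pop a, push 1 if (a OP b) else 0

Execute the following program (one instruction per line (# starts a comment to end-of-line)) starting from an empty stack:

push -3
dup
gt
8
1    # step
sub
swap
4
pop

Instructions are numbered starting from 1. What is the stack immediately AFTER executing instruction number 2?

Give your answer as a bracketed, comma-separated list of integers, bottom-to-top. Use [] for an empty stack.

Answer: [-3, -3]

Derivation:
Step 1 ('push -3'): [-3]
Step 2 ('dup'): [-3, -3]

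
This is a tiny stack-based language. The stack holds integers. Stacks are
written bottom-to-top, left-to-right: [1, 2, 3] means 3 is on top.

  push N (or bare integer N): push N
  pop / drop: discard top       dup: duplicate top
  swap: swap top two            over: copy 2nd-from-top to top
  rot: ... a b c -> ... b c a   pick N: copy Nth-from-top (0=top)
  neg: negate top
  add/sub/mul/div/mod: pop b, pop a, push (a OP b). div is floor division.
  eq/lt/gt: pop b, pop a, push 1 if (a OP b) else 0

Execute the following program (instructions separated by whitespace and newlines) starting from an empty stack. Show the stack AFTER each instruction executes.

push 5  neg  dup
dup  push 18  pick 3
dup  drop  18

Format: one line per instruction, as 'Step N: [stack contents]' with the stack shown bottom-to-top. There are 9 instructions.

Step 1: [5]
Step 2: [-5]
Step 3: [-5, -5]
Step 4: [-5, -5, -5]
Step 5: [-5, -5, -5, 18]
Step 6: [-5, -5, -5, 18, -5]
Step 7: [-5, -5, -5, 18, -5, -5]
Step 8: [-5, -5, -5, 18, -5]
Step 9: [-5, -5, -5, 18, -5, 18]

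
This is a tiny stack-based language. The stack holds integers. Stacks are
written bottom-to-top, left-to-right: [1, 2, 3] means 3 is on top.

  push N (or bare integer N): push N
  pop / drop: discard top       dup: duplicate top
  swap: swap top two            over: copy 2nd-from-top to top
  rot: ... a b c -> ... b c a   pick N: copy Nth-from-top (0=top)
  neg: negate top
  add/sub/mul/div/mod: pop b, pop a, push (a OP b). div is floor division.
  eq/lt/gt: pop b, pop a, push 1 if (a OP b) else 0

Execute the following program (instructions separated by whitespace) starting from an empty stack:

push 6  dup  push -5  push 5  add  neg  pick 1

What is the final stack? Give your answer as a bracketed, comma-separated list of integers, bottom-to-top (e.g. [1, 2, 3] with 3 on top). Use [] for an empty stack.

After 'push 6': [6]
After 'dup': [6, 6]
After 'push -5': [6, 6, -5]
After 'push 5': [6, 6, -5, 5]
After 'add': [6, 6, 0]
After 'neg': [6, 6, 0]
After 'pick 1': [6, 6, 0, 6]

Answer: [6, 6, 0, 6]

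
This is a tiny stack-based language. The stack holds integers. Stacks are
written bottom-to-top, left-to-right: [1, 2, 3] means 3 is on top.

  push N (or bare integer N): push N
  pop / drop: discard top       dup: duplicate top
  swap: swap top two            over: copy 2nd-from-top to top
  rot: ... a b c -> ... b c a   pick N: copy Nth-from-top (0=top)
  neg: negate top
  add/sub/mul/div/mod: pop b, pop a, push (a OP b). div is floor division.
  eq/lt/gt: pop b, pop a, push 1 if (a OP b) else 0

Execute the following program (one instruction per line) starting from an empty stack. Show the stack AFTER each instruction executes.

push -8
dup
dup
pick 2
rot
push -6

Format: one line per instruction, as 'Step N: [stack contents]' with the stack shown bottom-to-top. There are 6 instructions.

Step 1: [-8]
Step 2: [-8, -8]
Step 3: [-8, -8, -8]
Step 4: [-8, -8, -8, -8]
Step 5: [-8, -8, -8, -8]
Step 6: [-8, -8, -8, -8, -6]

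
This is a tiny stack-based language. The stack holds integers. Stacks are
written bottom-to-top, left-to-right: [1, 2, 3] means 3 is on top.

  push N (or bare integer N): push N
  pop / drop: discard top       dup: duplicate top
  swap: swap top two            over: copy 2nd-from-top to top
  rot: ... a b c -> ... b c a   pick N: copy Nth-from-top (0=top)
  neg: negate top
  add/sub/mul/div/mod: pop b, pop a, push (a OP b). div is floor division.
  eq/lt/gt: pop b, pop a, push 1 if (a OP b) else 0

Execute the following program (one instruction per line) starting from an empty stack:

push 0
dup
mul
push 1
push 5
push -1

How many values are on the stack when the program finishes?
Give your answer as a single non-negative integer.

After 'push 0': stack = [0] (depth 1)
After 'dup': stack = [0, 0] (depth 2)
After 'mul': stack = [0] (depth 1)
After 'push 1': stack = [0, 1] (depth 2)
After 'push 5': stack = [0, 1, 5] (depth 3)
After 'push -1': stack = [0, 1, 5, -1] (depth 4)

Answer: 4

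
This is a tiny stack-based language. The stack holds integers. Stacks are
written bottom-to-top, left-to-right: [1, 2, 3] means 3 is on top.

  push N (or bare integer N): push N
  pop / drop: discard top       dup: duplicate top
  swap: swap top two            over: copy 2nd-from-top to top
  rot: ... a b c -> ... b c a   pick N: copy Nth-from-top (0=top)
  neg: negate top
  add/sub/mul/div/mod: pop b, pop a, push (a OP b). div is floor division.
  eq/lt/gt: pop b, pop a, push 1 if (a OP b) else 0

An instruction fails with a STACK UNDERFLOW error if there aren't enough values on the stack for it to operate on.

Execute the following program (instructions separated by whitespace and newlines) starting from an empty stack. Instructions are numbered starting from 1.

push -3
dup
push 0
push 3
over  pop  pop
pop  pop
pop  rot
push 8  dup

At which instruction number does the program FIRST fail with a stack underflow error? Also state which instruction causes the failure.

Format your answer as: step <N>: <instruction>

Answer: step 11: rot

Derivation:
Step 1 ('push -3'): stack = [-3], depth = 1
Step 2 ('dup'): stack = [-3, -3], depth = 2
Step 3 ('push 0'): stack = [-3, -3, 0], depth = 3
Step 4 ('push 3'): stack = [-3, -3, 0, 3], depth = 4
Step 5 ('over'): stack = [-3, -3, 0, 3, 0], depth = 5
Step 6 ('pop'): stack = [-3, -3, 0, 3], depth = 4
Step 7 ('pop'): stack = [-3, -3, 0], depth = 3
Step 8 ('pop'): stack = [-3, -3], depth = 2
Step 9 ('pop'): stack = [-3], depth = 1
Step 10 ('pop'): stack = [], depth = 0
Step 11 ('rot'): needs 3 value(s) but depth is 0 — STACK UNDERFLOW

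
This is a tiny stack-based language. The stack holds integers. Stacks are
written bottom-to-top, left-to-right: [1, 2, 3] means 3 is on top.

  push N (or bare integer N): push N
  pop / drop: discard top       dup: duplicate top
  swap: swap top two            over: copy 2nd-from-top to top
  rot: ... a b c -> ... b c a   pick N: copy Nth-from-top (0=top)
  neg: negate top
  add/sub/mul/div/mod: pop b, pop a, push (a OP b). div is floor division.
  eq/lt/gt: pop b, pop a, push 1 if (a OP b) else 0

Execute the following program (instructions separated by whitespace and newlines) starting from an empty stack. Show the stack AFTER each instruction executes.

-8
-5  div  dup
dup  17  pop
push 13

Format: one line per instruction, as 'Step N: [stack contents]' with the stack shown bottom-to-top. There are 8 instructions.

Step 1: [-8]
Step 2: [-8, -5]
Step 3: [1]
Step 4: [1, 1]
Step 5: [1, 1, 1]
Step 6: [1, 1, 1, 17]
Step 7: [1, 1, 1]
Step 8: [1, 1, 1, 13]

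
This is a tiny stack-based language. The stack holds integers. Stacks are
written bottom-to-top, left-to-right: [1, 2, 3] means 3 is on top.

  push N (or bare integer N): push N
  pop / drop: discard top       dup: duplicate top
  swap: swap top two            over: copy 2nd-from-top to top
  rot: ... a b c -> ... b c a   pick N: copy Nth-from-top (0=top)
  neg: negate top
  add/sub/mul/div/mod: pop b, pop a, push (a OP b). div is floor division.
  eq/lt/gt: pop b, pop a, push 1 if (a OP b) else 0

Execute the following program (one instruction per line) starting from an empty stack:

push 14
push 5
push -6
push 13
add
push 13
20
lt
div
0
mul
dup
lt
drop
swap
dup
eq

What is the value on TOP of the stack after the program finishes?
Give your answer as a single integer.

Answer: 1

Derivation:
After 'push 14': [14]
After 'push 5': [14, 5]
After 'push -6': [14, 5, -6]
After 'push 13': [14, 5, -6, 13]
After 'add': [14, 5, 7]
After 'push 13': [14, 5, 7, 13]
After 'push 20': [14, 5, 7, 13, 20]
After 'lt': [14, 5, 7, 1]
After 'div': [14, 5, 7]
After 'push 0': [14, 5, 7, 0]
After 'mul': [14, 5, 0]
After 'dup': [14, 5, 0, 0]
After 'lt': [14, 5, 0]
After 'drop': [14, 5]
After 'swap': [5, 14]
After 'dup': [5, 14, 14]
After 'eq': [5, 1]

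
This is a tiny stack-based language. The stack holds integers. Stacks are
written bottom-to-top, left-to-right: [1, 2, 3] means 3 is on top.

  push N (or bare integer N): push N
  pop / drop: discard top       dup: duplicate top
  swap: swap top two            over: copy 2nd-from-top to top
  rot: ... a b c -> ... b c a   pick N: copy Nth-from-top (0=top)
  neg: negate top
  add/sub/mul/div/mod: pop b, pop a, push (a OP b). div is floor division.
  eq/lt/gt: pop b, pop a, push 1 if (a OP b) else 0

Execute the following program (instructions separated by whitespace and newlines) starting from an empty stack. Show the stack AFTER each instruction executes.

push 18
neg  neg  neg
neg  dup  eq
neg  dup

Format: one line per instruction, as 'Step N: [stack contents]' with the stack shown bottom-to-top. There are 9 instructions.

Step 1: [18]
Step 2: [-18]
Step 3: [18]
Step 4: [-18]
Step 5: [18]
Step 6: [18, 18]
Step 7: [1]
Step 8: [-1]
Step 9: [-1, -1]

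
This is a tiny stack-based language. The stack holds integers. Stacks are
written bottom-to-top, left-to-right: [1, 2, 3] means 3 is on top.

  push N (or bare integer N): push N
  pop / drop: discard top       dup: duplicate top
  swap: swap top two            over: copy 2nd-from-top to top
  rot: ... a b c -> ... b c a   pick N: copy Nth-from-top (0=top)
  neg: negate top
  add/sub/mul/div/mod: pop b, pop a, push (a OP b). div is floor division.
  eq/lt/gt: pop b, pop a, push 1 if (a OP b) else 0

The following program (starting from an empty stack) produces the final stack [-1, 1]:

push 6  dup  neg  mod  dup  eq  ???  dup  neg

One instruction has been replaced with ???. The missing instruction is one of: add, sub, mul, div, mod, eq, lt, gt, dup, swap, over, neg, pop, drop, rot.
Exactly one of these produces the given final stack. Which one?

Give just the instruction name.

Stack before ???: [1]
Stack after ???:  [-1]
The instruction that transforms [1] -> [-1] is: neg

Answer: neg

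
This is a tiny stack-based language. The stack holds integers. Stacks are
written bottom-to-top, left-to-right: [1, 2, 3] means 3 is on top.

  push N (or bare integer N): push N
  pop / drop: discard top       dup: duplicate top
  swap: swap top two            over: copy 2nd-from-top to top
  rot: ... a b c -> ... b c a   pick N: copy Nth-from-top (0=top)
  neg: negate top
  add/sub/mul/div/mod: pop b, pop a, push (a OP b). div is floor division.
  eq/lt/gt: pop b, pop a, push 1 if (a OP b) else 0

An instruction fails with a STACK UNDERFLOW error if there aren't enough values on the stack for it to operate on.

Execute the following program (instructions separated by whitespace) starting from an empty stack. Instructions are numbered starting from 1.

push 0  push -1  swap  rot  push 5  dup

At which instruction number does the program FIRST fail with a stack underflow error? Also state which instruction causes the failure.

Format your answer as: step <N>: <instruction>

Step 1 ('push 0'): stack = [0], depth = 1
Step 2 ('push -1'): stack = [0, -1], depth = 2
Step 3 ('swap'): stack = [-1, 0], depth = 2
Step 4 ('rot'): needs 3 value(s) but depth is 2 — STACK UNDERFLOW

Answer: step 4: rot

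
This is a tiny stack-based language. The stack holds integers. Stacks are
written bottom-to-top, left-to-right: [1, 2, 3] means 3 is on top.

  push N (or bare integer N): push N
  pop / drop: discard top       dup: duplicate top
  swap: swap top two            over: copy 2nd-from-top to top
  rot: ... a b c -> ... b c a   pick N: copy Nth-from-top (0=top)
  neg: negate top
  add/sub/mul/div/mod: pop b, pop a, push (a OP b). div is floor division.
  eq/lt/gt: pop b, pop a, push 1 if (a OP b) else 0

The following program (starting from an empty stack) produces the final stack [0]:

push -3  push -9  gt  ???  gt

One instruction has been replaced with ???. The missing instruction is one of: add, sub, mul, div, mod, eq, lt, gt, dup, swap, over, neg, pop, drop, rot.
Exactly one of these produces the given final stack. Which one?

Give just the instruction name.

Stack before ???: [1]
Stack after ???:  [1, 1]
The instruction that transforms [1] -> [1, 1] is: dup

Answer: dup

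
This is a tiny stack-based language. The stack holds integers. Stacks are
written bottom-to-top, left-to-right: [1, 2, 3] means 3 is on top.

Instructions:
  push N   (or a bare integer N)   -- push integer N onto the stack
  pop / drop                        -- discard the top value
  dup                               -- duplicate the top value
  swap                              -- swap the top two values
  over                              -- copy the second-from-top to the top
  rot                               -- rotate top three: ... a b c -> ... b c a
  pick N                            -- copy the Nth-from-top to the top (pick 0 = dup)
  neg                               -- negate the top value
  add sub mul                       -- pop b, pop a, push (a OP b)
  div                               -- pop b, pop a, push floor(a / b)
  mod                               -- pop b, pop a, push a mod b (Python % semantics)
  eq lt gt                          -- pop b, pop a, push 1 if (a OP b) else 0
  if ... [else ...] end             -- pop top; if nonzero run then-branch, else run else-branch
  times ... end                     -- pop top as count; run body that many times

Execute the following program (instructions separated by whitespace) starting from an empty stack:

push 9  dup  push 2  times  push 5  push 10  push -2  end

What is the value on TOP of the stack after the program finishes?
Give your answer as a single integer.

Answer: -2

Derivation:
After 'push 9': [9]
After 'dup': [9, 9]
After 'push 2': [9, 9, 2]
After 'times': [9, 9]
After 'push 5': [9, 9, 5]
After 'push 10': [9, 9, 5, 10]
After 'push -2': [9, 9, 5, 10, -2]
After 'push 5': [9, 9, 5, 10, -2, 5]
After 'push 10': [9, 9, 5, 10, -2, 5, 10]
After 'push -2': [9, 9, 5, 10, -2, 5, 10, -2]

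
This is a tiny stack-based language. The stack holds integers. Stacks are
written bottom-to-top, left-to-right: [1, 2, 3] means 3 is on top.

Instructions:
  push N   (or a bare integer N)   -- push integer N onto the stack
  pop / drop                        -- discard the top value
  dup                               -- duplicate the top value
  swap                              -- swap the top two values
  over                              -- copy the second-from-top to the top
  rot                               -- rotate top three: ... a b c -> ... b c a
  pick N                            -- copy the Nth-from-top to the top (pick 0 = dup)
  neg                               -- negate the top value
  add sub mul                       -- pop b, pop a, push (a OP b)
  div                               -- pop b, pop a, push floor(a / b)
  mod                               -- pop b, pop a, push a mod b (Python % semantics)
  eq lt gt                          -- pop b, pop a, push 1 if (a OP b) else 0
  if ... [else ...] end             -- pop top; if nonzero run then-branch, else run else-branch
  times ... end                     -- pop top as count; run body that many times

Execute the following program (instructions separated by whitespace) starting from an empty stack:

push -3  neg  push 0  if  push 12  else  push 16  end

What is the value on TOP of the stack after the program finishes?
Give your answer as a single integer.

After 'push -3': [-3]
After 'neg': [3]
After 'push 0': [3, 0]
After 'if': [3]
After 'push 16': [3, 16]

Answer: 16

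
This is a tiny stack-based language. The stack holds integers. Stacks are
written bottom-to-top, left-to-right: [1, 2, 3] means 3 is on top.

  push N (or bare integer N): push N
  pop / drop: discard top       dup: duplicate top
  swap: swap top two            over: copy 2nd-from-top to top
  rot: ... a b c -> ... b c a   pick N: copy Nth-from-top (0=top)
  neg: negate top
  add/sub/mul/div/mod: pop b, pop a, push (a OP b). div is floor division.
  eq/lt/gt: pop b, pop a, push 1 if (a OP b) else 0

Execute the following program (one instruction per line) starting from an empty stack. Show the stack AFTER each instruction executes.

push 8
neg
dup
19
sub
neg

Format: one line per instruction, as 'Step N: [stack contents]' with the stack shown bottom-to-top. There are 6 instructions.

Step 1: [8]
Step 2: [-8]
Step 3: [-8, -8]
Step 4: [-8, -8, 19]
Step 5: [-8, -27]
Step 6: [-8, 27]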